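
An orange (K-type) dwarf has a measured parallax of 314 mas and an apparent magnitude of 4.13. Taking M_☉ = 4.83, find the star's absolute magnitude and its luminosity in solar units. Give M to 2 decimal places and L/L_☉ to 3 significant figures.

d = 1/p = 1000/314 mas = 3.185 pc
M = m − 5 log₁₀ d + 5 = 4.13 − 5·0.5031 + 5 = 6.615
M − M_☉ = 6.615 − 4.83 = 1.785
L/L_☉ = 10^(−0.4 × 1.785) = 0.1933

M ≈ 6.61; L/L_☉ ≈ 0.193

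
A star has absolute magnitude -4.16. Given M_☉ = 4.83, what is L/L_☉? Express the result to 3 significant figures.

M − M_☉ = -4.16 − 4.83 = -8.990
L/L_☉ = 10^(−0.4 (M − M_☉)) = 10^3.596 = 3945

L/L_☉ ≈ 3940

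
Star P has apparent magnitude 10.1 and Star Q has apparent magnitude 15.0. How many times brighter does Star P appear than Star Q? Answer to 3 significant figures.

Δm = 10.1 − (15.0) = -4.9
Flux ratio = 10^(−0.4 Δm) = 10^(−0.4 × -4.9) = 10^1.960 = 91.20

91.2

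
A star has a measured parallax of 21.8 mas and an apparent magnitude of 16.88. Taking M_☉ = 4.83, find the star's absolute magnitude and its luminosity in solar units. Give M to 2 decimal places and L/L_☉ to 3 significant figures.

M ≈ 13.57; L/L_☉ ≈ 3.18×10^-4

d = 1/p = 1000/21.8 mas = 45.87 pc
M = m − 5 log₁₀ d + 5 = 16.88 − 5·1.6615 + 5 = 13.572
M − M_☉ = 13.572 − 4.83 = 8.742
L/L_☉ = 10^(−0.4 × 8.742) = 3.185×10^-4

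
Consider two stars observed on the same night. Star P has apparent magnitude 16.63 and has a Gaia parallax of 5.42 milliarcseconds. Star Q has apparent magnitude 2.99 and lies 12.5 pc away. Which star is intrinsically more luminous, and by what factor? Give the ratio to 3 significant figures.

Star Q is more luminous, by a factor of 1310.

Star P: p = 5.42 mas = 5.42×10^-3″ → d = 1/p = 184.5 pc
Star P: M = m − 5 log₁₀ d + 5 = 16.63 − 5·2.2660 + 5 = 10.300
Star Q: M = m − 5 log₁₀ d + 5 = 2.99 − 5·1.0969 + 5 = 2.505
ΔM = M_P − M_Q = 10.300 − (2.505) = 7.795; smaller M is more luminous → Star Q.
L ratio = 10^(0.4 |ΔM|) = 10^3.118 = 1312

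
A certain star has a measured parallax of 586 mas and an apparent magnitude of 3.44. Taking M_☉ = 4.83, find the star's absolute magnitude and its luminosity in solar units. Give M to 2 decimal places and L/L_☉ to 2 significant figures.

d = 1/p = 1000/586 mas = 1.706 pc
M = m − 5 log₁₀ d + 5 = 3.44 − 5·0.2321 + 5 = 7.279
M − M_☉ = 7.279 − 4.83 = 2.449
L/L_☉ = 10^(−0.4 × 2.449) = 0.1048

M ≈ 7.28; L/L_☉ ≈ 0.10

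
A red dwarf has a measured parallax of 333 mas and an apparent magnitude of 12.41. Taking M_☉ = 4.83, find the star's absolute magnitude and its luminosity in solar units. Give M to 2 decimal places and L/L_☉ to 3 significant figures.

M ≈ 15.02; L/L_☉ ≈ 8.38×10^-5

d = 1/p = 1000/333 mas = 3.003 pc
M = m − 5 log₁₀ d + 5 = 12.41 − 5·0.4776 + 5 = 15.022
M − M_☉ = 15.022 − 4.83 = 10.192
L/L_☉ = 10^(−0.4 × 10.192) = 8.377×10^-5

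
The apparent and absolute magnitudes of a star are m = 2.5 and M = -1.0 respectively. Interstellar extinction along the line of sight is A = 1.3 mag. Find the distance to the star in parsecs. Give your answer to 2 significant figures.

d ≈ 28 pc

m − M = 5 log₁₀(d/10 pc) + A  ⇒  2.5 − (-1.0) − 1.3 = 5 log₁₀(d/10)
2.200 = 5 log₁₀(d/10)
log₁₀ d = (m − M − A)/5 + 1 = 1.4400
d = 10^1.4400 = 27.54 pc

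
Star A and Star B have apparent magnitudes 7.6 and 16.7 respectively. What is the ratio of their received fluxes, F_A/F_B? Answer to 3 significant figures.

Δm = 7.6 − (16.7) = -9.1
Flux ratio = 10^(−0.4 Δm) = 10^(−0.4 × -9.1) = 10^3.640 = 4365

F_A/F_B ≈ 4370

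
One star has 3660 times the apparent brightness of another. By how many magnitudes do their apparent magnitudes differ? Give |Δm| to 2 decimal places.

|Δm| ≈ 8.91

Pogson: Δm = −2.5 log₁₀(ratio) = −2.5 log₁₀(3660) = −2.5 × 3.5635 = -8.909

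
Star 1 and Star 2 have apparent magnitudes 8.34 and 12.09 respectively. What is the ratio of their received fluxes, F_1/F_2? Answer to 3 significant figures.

F_1/F_2 ≈ 31.6

Δm = 8.34 − (12.09) = -3.75
Flux ratio = 10^(−0.4 Δm) = 10^(−0.4 × -3.75) = 10^1.500 = 31.62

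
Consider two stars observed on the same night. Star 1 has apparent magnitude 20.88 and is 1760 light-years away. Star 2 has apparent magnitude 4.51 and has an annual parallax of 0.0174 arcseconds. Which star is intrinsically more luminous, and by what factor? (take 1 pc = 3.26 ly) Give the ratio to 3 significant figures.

Star 2 is more luminous, by a factor of 40000.

Star 1: d = 1760 ly / 3.26 = 539.9 pc
Star 1: M = m − 5 log₁₀ d + 5 = 20.88 − 5·2.7323 + 5 = 12.219
Star 2: d = 1/p = 1/0.0174″ = 57.47 pc
Star 2: M = m − 5 log₁₀ d + 5 = 4.51 − 5·1.7595 + 5 = 0.713
ΔM = M_1 − M_2 = 12.219 − (0.713) = 11.506; smaller M is more luminous → Star 2.
L ratio = 10^(0.4 |ΔM|) = 10^4.602 = 40020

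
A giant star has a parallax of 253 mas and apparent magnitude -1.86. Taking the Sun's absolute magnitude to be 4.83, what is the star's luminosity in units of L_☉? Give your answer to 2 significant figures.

d = 1/p = 1000/253 mas = 3.953 pc
M = m − 5 log₁₀ d + 5 = -1.86 − 5·0.5969 + 5 = 0.156
M − M_☉ = 0.156 − 4.83 = -4.674
L/L_☉ = 10^(−0.4 × -4.674) = 74.09

L/L_☉ ≈ 74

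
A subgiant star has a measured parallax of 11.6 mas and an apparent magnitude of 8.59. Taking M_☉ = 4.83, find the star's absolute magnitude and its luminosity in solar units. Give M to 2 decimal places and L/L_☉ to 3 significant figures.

M ≈ 3.91; L/L_☉ ≈ 2.33

d = 1/p = 1000/11.6 mas = 86.21 pc
M = m − 5 log₁₀ d + 5 = 8.59 − 5·1.9355 + 5 = 3.912
M − M_☉ = 3.912 − 4.83 = -0.918
L/L_☉ = 10^(−0.4 × -0.918) = 2.329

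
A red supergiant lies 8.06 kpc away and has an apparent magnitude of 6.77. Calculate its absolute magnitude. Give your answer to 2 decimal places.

d = 8.06 kpc = 8060 pc
5 log₁₀(d/10 pc) = 5 log₁₀(8060) − 5 = 14.532
M = m − 5 log₁₀(d/10) = 6.77 − 14.532 = -7.762

M ≈ -7.76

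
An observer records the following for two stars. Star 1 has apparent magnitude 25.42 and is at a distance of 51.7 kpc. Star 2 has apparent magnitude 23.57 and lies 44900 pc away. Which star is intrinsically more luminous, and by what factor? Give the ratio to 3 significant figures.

Star 2 is more luminous, by a factor of 4.14.

Star 1: d = 51.7 kpc = 51700 pc
Star 1: M = m − 5 log₁₀ d + 5 = 25.42 − 5·4.7135 + 5 = 6.853
Star 2: M = m − 5 log₁₀ d + 5 = 23.57 − 5·4.6522 + 5 = 5.309
ΔM = M_1 − M_2 = 6.853 − (5.309) = 1.544; smaller M is more luminous → Star 2.
L ratio = 10^(0.4 |ΔM|) = 10^0.618 = 4.145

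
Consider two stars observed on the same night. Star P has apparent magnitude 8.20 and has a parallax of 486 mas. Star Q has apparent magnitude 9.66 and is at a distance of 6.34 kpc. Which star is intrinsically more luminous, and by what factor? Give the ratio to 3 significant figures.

Star Q is more luminous, by a factor of 2.47×10^6.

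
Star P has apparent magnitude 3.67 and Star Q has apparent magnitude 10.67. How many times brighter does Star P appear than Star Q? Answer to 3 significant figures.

Magnitude difference = -7.00
Flux ratio = 10^(−0.4 Δm) = 10^(−0.4 × -7.00) = 10^2.800 = 631.0

631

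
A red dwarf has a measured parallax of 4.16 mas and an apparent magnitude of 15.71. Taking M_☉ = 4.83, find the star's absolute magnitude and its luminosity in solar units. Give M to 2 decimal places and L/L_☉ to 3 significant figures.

M ≈ 8.81; L/L_☉ ≈ 0.0257

d = 1/p = 1000/4.16 mas = 240.4 pc
M = m − 5 log₁₀ d + 5 = 15.71 − 5·2.3809 + 5 = 8.805
M − M_☉ = 8.805 − 4.83 = 3.975
L/L_☉ = 10^(−0.4 × 3.975) = 0.02569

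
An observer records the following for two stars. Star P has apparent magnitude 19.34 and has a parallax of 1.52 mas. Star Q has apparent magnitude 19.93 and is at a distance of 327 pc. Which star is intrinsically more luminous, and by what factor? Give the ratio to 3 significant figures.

Star P: p = 1.52 mas = 1.52×10^-3″ → d = 1/p = 657.9 pc
Star P: M = m − 5 log₁₀ d + 5 = 19.34 − 5·2.8182 + 5 = 10.249
Star Q: M = m − 5 log₁₀ d + 5 = 19.93 − 5·2.5145 + 5 = 12.357
ΔM = M_P − M_Q = 10.249 − (12.357) = -2.108; smaller M is more luminous → Star P.
L ratio = 10^(0.4 |ΔM|) = 10^0.843 = 6.970

Star P is more luminous, by a factor of 6.97.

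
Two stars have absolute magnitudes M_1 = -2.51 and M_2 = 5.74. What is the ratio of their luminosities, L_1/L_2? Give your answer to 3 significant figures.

L_1/L_2 ≈ 2000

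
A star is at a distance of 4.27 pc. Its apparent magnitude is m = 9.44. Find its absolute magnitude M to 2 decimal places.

M ≈ 11.29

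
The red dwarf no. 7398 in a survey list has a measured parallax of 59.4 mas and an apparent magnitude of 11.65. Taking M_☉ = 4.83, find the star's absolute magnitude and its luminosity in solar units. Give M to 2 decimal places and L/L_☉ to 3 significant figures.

M ≈ 10.52; L/L_☉ ≈ 5.30×10^-3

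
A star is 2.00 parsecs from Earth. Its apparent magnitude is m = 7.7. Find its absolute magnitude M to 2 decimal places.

M ≈ 11.19

5 log₁₀(d/10 pc) = 5 log₁₀(2.000) − 5 = -3.495
M = m − 5 log₁₀(d/10) = 7.7 + 3.495 = 11.195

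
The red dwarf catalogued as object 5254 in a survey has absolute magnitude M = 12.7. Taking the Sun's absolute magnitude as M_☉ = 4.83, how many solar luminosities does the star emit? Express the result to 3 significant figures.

M − M_☉ = 12.7 − 4.83 = 7.870
L/L_☉ = 10^(−0.4 (M − M_☉)) = 10^-3.148 = 7.112×10^-4

L/L_☉ ≈ 7.11×10^-4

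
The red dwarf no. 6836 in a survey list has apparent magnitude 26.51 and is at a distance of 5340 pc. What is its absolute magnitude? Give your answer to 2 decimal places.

5 log₁₀(d/10 pc) = 5 log₁₀(5340) − 5 = 13.638
M = m − 5 log₁₀(d/10) = 26.51 − 13.638 = 12.872

M ≈ 12.87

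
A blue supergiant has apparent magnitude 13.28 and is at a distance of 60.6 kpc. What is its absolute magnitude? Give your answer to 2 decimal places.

M ≈ -5.63

d = 60.6 kpc = 60600 pc
5 log₁₀(d/10 pc) = 5 log₁₀(60600) − 5 = 18.912
M = m − 5 log₁₀(d/10) = 13.28 − 18.912 = -5.632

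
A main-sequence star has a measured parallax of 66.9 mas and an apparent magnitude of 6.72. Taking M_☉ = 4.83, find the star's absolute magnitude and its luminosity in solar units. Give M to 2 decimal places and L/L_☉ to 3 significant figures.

M ≈ 5.85; L/L_☉ ≈ 0.392

d = 1/p = 1000/66.9 mas = 14.95 pc
M = m − 5 log₁₀ d + 5 = 6.72 − 5·1.1746 + 5 = 5.847
M − M_☉ = 5.847 − 4.83 = 1.017
L/L_☉ = 10^(−0.4 × 1.017) = 0.3919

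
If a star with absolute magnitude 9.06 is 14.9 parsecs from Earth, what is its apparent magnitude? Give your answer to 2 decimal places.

m ≈ 9.93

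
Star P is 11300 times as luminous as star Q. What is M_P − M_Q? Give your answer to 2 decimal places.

Pogson: ΔM = −2.5 log₁₀(ratio) = −2.5 log₁₀(11300) = −2.5 × 4.0531 = -10.133
Star P is brighter, so it has the smaller magnitude: the difference is negative.

M_P − M_Q ≈ -10.13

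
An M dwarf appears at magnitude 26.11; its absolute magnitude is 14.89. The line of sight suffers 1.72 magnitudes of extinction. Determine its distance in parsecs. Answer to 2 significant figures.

d ≈ 790 pc

m − M = 5 log₁₀(d/10 pc) + A  ⇒  26.11 − (14.89) − 1.72 = 5 log₁₀(d/10)
9.500 = 5 log₁₀(d/10)
log₁₀ d = (m − M − A)/5 + 1 = 2.9000
d = 10^2.9000 = 794.3 pc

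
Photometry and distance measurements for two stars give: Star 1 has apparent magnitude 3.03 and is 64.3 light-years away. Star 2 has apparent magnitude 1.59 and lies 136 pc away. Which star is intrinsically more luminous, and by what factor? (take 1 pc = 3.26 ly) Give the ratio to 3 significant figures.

Star 2 is more luminous, by a factor of 179.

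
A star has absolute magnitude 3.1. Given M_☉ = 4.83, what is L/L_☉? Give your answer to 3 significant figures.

L/L_☉ ≈ 4.92

M − M_☉ = 3.1 − 4.83 = -1.730
L/L_☉ = 10^(−0.4 (M − M_☉)) = 10^0.692 = 4.920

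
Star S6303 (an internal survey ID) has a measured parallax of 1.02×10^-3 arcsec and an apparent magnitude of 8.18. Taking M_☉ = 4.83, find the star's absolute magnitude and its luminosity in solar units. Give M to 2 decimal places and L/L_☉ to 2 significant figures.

M ≈ -1.78; L/L_☉ ≈ 440

d = 1/p = 1/1.02×10^-3″ = 980.4 pc
M = m − 5 log₁₀ d + 5 = 8.18 − 5·2.9914 + 5 = -1.777
M − M_☉ = -1.777 − 4.83 = -6.607
L/L_☉ = 10^(−0.4 × -6.607) = 439.3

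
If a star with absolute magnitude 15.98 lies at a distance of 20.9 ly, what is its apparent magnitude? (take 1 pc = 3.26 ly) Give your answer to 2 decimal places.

d = 20.9 ly / 3.26 = 6.411 pc
m = M + 5 log₁₀ d − 5 = 15.98 + 5·0.8069 − 5 = 15.015

m ≈ 15.01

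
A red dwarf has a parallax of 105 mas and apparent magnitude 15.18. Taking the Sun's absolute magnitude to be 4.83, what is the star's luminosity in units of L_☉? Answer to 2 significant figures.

L/L_☉ ≈ 6.6×10^-5

d = 1/p = 1000/105 mas = 9.524 pc
M = m − 5 log₁₀ d + 5 = 15.18 − 5·0.9788 + 5 = 15.286
M − M_☉ = 15.286 − 4.83 = 10.456
L/L_☉ = 10^(−0.4 × 10.456) = 6.571×10^-5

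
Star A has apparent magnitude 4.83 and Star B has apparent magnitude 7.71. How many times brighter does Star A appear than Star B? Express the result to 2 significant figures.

14

Δm = 4.83 − (7.71) = -2.88
Flux ratio = 10^(−0.4 Δm) = 10^(−0.4 × -2.88) = 10^1.152 = 14.19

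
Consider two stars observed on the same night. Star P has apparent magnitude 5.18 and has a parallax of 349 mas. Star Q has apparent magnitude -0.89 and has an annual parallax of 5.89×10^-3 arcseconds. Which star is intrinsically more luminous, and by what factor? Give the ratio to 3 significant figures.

Star P: p = 349 mas = 0.349″ → d = 1/p = 2.865 pc
Star P: M = m − 5 log₁₀ d + 5 = 5.18 − 5·0.4572 + 5 = 7.894
Star Q: d = 1/p = 1/5.89×10^-3″ = 169.8 pc
Star Q: M = m − 5 log₁₀ d + 5 = -0.89 − 5·2.2299 + 5 = -7.039
ΔM = M_P − M_Q = 7.894 − (-7.039) = 14.934; smaller M is more luminous → Star Q.
L ratio = 10^(0.4 |ΔM|) = 10^5.973 = 940600

Star Q is more luminous, by a factor of 941000.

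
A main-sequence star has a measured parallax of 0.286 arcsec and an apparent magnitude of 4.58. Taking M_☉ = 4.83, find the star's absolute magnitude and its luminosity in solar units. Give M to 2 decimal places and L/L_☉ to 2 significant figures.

d = 1/p = 1/0.286″ = 3.497 pc
M = m − 5 log₁₀ d + 5 = 4.58 − 5·0.5436 + 5 = 6.862
M − M_☉ = 6.862 − 4.83 = 2.032
L/L_☉ = 10^(−0.4 × 2.032) = 0.1539

M ≈ 6.86; L/L_☉ ≈ 0.15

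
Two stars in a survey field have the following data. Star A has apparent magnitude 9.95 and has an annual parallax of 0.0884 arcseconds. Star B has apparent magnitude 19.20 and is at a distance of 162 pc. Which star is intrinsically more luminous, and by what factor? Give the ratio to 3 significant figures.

Star A is more luminous, by a factor of 24.4.

Star A: d = 1/p = 1/0.0884″ = 11.31 pc
Star A: M = m − 5 log₁₀ d + 5 = 9.95 − 5·1.0535 + 5 = 9.682
Star B: M = m − 5 log₁₀ d + 5 = 19.20 − 5·2.2095 + 5 = 13.152
ΔM = M_A − M_B = 9.682 − (13.152) = -3.470; smaller M is more luminous → Star A.
L ratio = 10^(0.4 |ΔM|) = 10^1.388 = 24.44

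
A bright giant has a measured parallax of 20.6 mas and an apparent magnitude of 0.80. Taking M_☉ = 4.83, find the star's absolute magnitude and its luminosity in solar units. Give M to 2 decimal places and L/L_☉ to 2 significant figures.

d = 1/p = 1000/20.6 mas = 48.54 pc
M = m − 5 log₁₀ d + 5 = 0.80 − 5·1.6861 + 5 = -2.631
M − M_☉ = -2.631 − 4.83 = -7.461
L/L_☉ = 10^(−0.4 × -7.461) = 964.4

M ≈ -2.63; L/L_☉ ≈ 960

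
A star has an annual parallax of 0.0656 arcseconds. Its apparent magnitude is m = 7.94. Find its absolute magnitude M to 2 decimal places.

M ≈ 7.02

d = 1/p = 1/0.0656″ = 15.24 pc
5 log₁₀(d/10 pc) = 5 log₁₀(15.24) − 5 = 0.915
M = m − 5 log₁₀(d/10) = 7.94 − 0.915 = 7.025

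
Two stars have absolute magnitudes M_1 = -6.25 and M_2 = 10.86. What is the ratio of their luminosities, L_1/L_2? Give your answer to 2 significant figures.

L_1/L_2 ≈ 7.0×10^6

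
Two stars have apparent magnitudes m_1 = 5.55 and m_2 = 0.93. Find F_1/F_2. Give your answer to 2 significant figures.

Δm = 5.55 − (0.93) = 4.62
Flux ratio = 10^(−0.4 Δm) = 10^(−0.4 × 4.62) = 10^-1.848 = 0.01419

F_1/F_2 ≈ 0.014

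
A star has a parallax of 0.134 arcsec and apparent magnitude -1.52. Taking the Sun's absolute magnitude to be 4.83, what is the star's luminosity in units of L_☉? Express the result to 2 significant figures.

L/L_☉ ≈ 190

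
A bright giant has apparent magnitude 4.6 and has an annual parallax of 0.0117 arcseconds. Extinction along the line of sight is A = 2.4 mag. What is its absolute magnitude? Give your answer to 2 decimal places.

M ≈ -2.46

d = 1/p = 1/0.0117″ = 85.47 pc
5 log₁₀(d/10 pc) = 5 log₁₀(85.47) − 5 = 4.659
M = m − 5 log₁₀(d/10) − A = 4.6 − 4.659 − 2.4 = -2.459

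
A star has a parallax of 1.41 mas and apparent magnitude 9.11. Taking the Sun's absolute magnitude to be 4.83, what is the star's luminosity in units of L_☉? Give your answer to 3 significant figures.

L/L_☉ ≈ 97.6

d = 1/p = 1000/1.41 mas = 709.2 pc
M = m − 5 log₁₀ d + 5 = 9.11 − 5·2.8508 + 5 = -0.144
M − M_☉ = -0.144 − 4.83 = -4.974
L/L_☉ = 10^(−0.4 × -4.974) = 97.63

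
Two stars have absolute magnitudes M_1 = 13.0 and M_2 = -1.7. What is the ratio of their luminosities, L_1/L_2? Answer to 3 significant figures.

L_1/L_2 ≈ 1.32×10^-6

ΔM = M_1 − M_2 = 14.7
L_1/L_2 = 10^(−0.4 ΔM) = 10^-5.880 = 1.318×10^-6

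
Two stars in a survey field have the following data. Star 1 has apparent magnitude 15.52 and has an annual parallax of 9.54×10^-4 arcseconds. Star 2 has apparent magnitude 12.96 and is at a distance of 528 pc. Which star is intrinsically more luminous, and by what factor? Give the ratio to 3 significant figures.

Star 2 is more luminous, by a factor of 2.68.

Star 1: d = 1/p = 1/9.54×10^-4″ = 1048 pc
Star 1: M = m − 5 log₁₀ d + 5 = 15.52 − 5·3.0205 + 5 = 5.418
Star 2: M = m − 5 log₁₀ d + 5 = 12.96 − 5·2.7226 + 5 = 4.347
ΔM = M_1 − M_2 = 5.418 − (4.347) = 1.071; smaller M is more luminous → Star 2.
L ratio = 10^(0.4 |ΔM|) = 10^0.428 = 2.681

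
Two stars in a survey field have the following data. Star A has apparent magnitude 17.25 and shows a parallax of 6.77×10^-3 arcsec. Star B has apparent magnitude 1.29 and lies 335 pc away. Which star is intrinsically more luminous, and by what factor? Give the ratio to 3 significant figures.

Star B is more luminous, by a factor of 1.25×10^7.

Star A: d = 1/p = 1/6.77×10^-3″ = 147.7 pc
Star A: M = m − 5 log₁₀ d + 5 = 17.25 − 5·2.1694 + 5 = 11.403
Star B: M = m − 5 log₁₀ d + 5 = 1.29 − 5·2.5250 + 5 = -6.335
ΔM = M_A − M_B = 11.403 − (-6.335) = 17.738; smaller M is more luminous → Star B.
L ratio = 10^(0.4 |ΔM|) = 10^7.095 = 1.245×10^7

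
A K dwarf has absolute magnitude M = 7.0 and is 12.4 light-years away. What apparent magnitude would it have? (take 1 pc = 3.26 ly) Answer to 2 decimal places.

d = 12.4 ly / 3.26 = 3.804 pc
m = M + 5 log₁₀ d − 5 = 7.0 + 5·0.5802 − 5 = 4.901

m ≈ 4.90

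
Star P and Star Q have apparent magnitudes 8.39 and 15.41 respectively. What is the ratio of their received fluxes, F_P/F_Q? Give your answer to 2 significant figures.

F_P/F_Q ≈ 640

Δm = 8.39 − (15.41) = -7.02
Flux ratio = 10^(−0.4 Δm) = 10^(−0.4 × -7.02) = 10^2.808 = 642.7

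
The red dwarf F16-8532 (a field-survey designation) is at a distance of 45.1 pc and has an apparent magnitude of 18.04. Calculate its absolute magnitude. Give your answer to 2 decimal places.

5 log₁₀(d/10 pc) = 5 log₁₀(45.10) − 5 = 3.271
M = m − 5 log₁₀(d/10) = 18.04 − 3.271 = 14.769

M ≈ 14.77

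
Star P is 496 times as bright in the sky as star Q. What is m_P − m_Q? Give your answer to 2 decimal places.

m_P − m_Q ≈ -6.74

Pogson: Δm = −2.5 log₁₀(ratio) = −2.5 log₁₀(496) = −2.5 × 2.6955 = -6.739
Star P is brighter, so it has the smaller magnitude: the difference is negative.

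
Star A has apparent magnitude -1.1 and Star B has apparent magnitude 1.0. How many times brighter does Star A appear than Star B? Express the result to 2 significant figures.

Magnitude difference = -2.1
Flux ratio = 10^(−0.4 Δm) = 10^(−0.4 × -2.1) = 10^0.840 = 6.918

6.9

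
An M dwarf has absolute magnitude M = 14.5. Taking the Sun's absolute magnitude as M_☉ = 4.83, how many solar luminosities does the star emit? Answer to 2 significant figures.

M − M_☉ = 14.5 − 4.83 = 9.670
L/L_☉ = 10^(−0.4 (M − M_☉)) = 10^-3.868 = 1.355×10^-4

L/L_☉ ≈ 1.4×10^-4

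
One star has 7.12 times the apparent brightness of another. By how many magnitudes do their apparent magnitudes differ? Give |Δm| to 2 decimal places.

Pogson: Δm = −2.5 log₁₀(ratio) = −2.5 log₁₀(7.12) = −2.5 × 0.8525 = -2.131

|Δm| ≈ 2.13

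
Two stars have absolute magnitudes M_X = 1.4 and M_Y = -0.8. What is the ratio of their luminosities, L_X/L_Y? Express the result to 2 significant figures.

L_X/L_Y ≈ 0.13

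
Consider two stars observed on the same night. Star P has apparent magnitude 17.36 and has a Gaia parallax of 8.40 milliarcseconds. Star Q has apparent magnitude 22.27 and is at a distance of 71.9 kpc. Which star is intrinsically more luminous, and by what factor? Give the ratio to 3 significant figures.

Star Q is more luminous, by a factor of 3960.

Star P: p = 8.40 mas = 8.40×10^-3″ → d = 1/p = 119.0 pc
Star P: M = m − 5 log₁₀ d + 5 = 17.36 − 5·2.0757 + 5 = 11.981
Star Q: d = 71.9 kpc = 71900 pc
Star Q: M = m − 5 log₁₀ d + 5 = 22.27 − 5·4.8567 + 5 = 2.986
ΔM = M_P − M_Q = 11.981 − (2.986) = 8.995; smaller M is more luminous → Star Q.
L ratio = 10^(0.4 |ΔM|) = 10^3.598 = 3963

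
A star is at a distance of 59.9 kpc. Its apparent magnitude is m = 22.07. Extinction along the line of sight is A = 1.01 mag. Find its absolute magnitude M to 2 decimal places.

d = 59.9 kpc = 59900 pc
5 log₁₀(d/10 pc) = 5 log₁₀(59900) − 5 = 18.887
M = m − 5 log₁₀(d/10) − A = 22.07 − 18.887 − 1.01 = 2.173

M ≈ 2.17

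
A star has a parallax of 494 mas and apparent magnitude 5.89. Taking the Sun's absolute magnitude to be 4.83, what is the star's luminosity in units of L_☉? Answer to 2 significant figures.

d = 1/p = 1000/494 mas = 2.024 pc
M = m − 5 log₁₀ d + 5 = 5.89 − 5·0.3063 + 5 = 9.359
M − M_☉ = 9.359 − 4.83 = 4.529
L/L_☉ = 10^(−0.4 × 4.529) = 0.01544

L/L_☉ ≈ 0.015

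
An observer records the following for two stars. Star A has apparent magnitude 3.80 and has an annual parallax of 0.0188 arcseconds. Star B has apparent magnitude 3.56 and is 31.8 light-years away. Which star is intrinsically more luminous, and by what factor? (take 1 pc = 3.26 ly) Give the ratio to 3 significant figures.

Star A: d = 1/p = 1/0.0188″ = 53.19 pc
Star A: M = m − 5 log₁₀ d + 5 = 3.80 − 5·1.7258 + 5 = 0.171
Star B: d = 31.8 ly / 3.26 = 9.755 pc
Star B: M = m − 5 log₁₀ d + 5 = 3.56 − 5·0.9892 + 5 = 3.614
ΔM = M_A − M_B = 0.171 − (3.614) = -3.443; smaller M is more luminous → Star A.
L ratio = 10^(0.4 |ΔM|) = 10^1.377 = 23.84

Star A is more luminous, by a factor of 23.8.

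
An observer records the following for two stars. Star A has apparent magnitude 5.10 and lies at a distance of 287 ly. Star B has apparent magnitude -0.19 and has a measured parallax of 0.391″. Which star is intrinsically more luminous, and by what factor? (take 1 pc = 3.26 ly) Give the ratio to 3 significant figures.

Star A is more luminous, by a factor of 9.07.

Star A: d = 287 ly / 3.26 = 88.04 pc
Star A: M = m − 5 log₁₀ d + 5 = 5.10 − 5·1.9447 + 5 = 0.377
Star B: d = 1/p = 1/0.391″ = 2.558 pc
Star B: M = m − 5 log₁₀ d + 5 = -0.19 − 5·0.4078 + 5 = 2.771
ΔM = M_A − M_B = 0.377 − (2.771) = -2.394; smaller M is more luminous → Star A.
L ratio = 10^(0.4 |ΔM|) = 10^0.958 = 9.072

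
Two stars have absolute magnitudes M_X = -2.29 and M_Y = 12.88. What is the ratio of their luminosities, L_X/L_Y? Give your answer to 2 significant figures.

ΔM = M_X − M_Y = -15.17
L_X/L_Y = 10^(−0.4 ΔM) = 10^6.068 = 1.169×10^6

L_X/L_Y ≈ 1.2×10^6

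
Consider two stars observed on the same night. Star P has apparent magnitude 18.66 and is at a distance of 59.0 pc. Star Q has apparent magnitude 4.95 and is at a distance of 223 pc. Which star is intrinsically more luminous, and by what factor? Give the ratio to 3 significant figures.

Star P: M = m − 5 log₁₀ d + 5 = 18.66 − 5·1.7709 + 5 = 14.806
Star Q: M = m − 5 log₁₀ d + 5 = 4.95 − 5·2.3483 + 5 = -1.792
ΔM = M_P − M_Q = 14.806 − (-1.792) = 16.597; smaller M is more luminous → Star Q.
L ratio = 10^(0.4 |ΔM|) = 10^6.639 = 4.354×10^6

Star Q is more luminous, by a factor of 4.35×10^6.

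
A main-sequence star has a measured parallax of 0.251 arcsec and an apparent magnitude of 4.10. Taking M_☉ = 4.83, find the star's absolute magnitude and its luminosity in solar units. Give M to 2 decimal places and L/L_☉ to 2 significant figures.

M ≈ 6.10; L/L_☉ ≈ 0.31

d = 1/p = 1/0.251″ = 3.984 pc
M = m − 5 log₁₀ d + 5 = 4.10 − 5·0.6003 + 5 = 6.098
M − M_☉ = 6.098 − 4.83 = 1.268
L/L_☉ = 10^(−0.4 × 1.268) = 0.3109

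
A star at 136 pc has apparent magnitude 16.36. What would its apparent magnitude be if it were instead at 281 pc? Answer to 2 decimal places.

m ≈ 17.94

Flux ∝ 1/d², so Δm = 5 log₁₀(d₂/d₁) = 5 log₁₀(281/136) = 1.576
m₂ = m₁ + Δm = 16.36 + (1.576) = 17.936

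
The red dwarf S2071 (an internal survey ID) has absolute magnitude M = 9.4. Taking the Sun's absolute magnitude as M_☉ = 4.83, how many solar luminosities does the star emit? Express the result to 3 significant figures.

L/L_☉ ≈ 0.0149

M − M_☉ = 9.4 − 4.83 = 4.570
L/L_☉ = 10^(−0.4 (M − M_☉)) = 10^-1.828 = 0.01486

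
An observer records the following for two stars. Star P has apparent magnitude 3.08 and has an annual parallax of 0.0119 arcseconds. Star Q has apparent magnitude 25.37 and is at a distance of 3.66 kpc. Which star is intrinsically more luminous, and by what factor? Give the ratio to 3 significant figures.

Star P is more luminous, by a factor of 434000.

Star P: d = 1/p = 1/0.0119″ = 84.03 pc
Star P: M = m − 5 log₁₀ d + 5 = 3.08 − 5·1.9245 + 5 = -1.542
Star Q: d = 3.66 kpc = 3660 pc
Star Q: M = m − 5 log₁₀ d + 5 = 25.37 − 5·3.5635 + 5 = 12.553
ΔM = M_P − M_Q = -1.542 − (12.553) = -14.095; smaller M is more luminous → Star P.
L ratio = 10^(0.4 |ΔM|) = 10^5.638 = 434500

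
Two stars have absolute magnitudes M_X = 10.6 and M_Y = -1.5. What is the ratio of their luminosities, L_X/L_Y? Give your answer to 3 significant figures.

ΔM = M_X − M_Y = 12.1
L_X/L_Y = 10^(−0.4 ΔM) = 10^-4.840 = 1.445×10^-5

L_X/L_Y ≈ 1.45×10^-5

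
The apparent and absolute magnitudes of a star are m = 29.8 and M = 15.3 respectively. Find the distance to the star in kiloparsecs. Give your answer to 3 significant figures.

d ≈ 7.94 kpc

Distance modulus: m − M = 29.8 − (15.3) = 14.500
m − M = 5 log₁₀ d − 5
log₁₀ d = (m − M)/5 + 1 = 3.9000
d = 10^3.9000 = 7943 pc
= 7.943 kpc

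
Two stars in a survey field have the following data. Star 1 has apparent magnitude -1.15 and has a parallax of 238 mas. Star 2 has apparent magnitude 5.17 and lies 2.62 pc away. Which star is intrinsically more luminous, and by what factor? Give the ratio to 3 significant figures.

Star 1: p = 238 mas = 0.238″ → d = 1/p = 4.202 pc
Star 1: M = m − 5 log₁₀ d + 5 = -1.15 − 5·0.6234 + 5 = 0.733
Star 2: M = m − 5 log₁₀ d + 5 = 5.17 − 5·0.4183 + 5 = 8.078
ΔM = M_1 − M_2 = 0.733 − (8.078) = -7.346; smaller M is more luminous → Star 1.
L ratio = 10^(0.4 |ΔM|) = 10^2.938 = 867.4

Star 1 is more luminous, by a factor of 867.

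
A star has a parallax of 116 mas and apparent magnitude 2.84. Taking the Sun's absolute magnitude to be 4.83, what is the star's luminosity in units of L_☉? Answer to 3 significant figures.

d = 1/p = 1000/116 mas = 8.621 pc
M = m − 5 log₁₀ d + 5 = 2.84 − 5·0.9355 + 5 = 3.162
M − M_☉ = 3.162 − 4.83 = -1.668
L/L_☉ = 10^(−0.4 × -1.668) = 4.646

L/L_☉ ≈ 4.65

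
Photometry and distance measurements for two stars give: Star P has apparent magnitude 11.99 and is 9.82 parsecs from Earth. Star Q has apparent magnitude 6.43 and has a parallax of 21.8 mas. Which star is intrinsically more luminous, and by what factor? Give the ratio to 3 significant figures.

Star P: M = m − 5 log₁₀ d + 5 = 11.99 − 5·0.9921 + 5 = 12.029
Star Q: p = 21.8 mas = 0.0218″ → d = 1/p = 45.87 pc
Star Q: M = m − 5 log₁₀ d + 5 = 6.43 − 5·1.6615 + 5 = 3.122
ΔM = M_P − M_Q = 12.029 − (3.122) = 8.907; smaller M is more luminous → Star Q.
L ratio = 10^(0.4 |ΔM|) = 10^3.563 = 3655

Star Q is more luminous, by a factor of 3650.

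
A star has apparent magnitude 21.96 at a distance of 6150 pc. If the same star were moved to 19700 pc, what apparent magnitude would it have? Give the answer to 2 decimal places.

Flux ∝ 1/d², so Δm = 5 log₁₀(d₂/d₁) = 5 log₁₀(19700/6150) = 2.528
m₂ = m₁ + Δm = 21.96 + (2.528) = 24.488

m ≈ 24.49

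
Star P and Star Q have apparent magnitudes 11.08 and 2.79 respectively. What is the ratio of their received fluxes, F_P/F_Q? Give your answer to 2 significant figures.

F_P/F_Q ≈ 4.8×10^-4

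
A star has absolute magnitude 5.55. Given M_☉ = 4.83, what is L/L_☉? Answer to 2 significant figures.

L/L_☉ ≈ 0.52

M − M_☉ = 5.55 − 4.83 = 0.720
L/L_☉ = 10^(−0.4 (M − M_☉)) = 10^-0.288 = 0.5152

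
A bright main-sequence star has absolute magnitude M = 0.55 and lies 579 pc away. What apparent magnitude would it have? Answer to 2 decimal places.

m ≈ 9.36

m = M + 5 log₁₀ d − 5 = 0.55 + 5·2.7627 − 5 = 9.363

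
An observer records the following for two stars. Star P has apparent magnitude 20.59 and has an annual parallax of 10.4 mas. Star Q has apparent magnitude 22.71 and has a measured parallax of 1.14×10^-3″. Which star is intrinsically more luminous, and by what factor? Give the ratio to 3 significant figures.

Star Q is more luminous, by a factor of 11.8.

Star P: p = 10.4 mas = 0.0104″ → d = 1/p = 96.15 pc
Star P: M = m − 5 log₁₀ d + 5 = 20.59 − 5·1.9830 + 5 = 15.675
Star Q: d = 1/p = 1/1.14×10^-3″ = 877.2 pc
Star Q: M = m − 5 log₁₀ d + 5 = 22.71 − 5·2.9431 + 5 = 12.995
ΔM = M_P − M_Q = 15.675 − (12.995) = 2.681; smaller M is more luminous → Star Q.
L ratio = 10^(0.4 |ΔM|) = 10^1.072 = 11.81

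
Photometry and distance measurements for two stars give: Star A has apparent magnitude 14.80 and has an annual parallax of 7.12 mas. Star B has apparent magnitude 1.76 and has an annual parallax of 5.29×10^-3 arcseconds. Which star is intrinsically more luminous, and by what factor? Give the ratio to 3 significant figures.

Star B is more luminous, by a factor of 298000.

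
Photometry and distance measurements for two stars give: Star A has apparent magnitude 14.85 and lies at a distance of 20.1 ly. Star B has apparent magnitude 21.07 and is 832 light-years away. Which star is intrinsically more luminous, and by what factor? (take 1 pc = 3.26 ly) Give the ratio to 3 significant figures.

Star A: d = 20.1 ly / 3.26 = 6.166 pc
Star A: M = m − 5 log₁₀ d + 5 = 14.85 − 5·0.7900 + 5 = 15.900
Star B: d = 832 ly / 3.26 = 255.2 pc
Star B: M = m − 5 log₁₀ d + 5 = 21.07 − 5·2.4069 + 5 = 14.035
ΔM = M_A − M_B = 15.900 − (14.035) = 1.865; smaller M is more luminous → Star B.
L ratio = 10^(0.4 |ΔM|) = 10^0.746 = 5.570

Star B is more luminous, by a factor of 5.57.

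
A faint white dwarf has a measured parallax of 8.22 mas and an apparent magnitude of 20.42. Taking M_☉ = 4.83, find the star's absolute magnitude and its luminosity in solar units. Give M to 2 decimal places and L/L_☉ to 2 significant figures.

M ≈ 14.99; L/L_☉ ≈ 8.6×10^-5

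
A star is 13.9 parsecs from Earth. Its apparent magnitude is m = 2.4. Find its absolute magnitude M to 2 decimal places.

M ≈ 1.68

5 log₁₀(d/10 pc) = 5 log₁₀(13.90) − 5 = 0.715
M = m − 5 log₁₀(d/10) = 2.4 − 0.715 = 1.685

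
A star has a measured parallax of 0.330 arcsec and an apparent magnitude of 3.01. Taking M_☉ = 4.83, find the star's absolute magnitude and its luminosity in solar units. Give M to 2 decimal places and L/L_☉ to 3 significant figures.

M ≈ 5.60; L/L_☉ ≈ 0.491

d = 1/p = 1/0.330″ = 3.030 pc
M = m − 5 log₁₀ d + 5 = 3.01 − 5·0.4815 + 5 = 5.603
M − M_☉ = 5.603 − 4.83 = 0.773
L/L_☉ = 10^(−0.4 × 0.773) = 0.4909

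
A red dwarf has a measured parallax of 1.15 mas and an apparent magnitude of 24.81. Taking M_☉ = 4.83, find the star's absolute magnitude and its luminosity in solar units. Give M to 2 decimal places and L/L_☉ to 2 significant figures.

M ≈ 15.11; L/L_☉ ≈ 7.7×10^-5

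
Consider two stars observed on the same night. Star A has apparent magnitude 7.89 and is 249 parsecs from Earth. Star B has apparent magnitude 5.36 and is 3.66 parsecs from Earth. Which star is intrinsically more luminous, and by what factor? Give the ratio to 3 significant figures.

Star A is more luminous, by a factor of 450.

Star A: M = m − 5 log₁₀ d + 5 = 7.89 − 5·2.3962 + 5 = 0.909
Star B: M = m − 5 log₁₀ d + 5 = 5.36 − 5·0.5635 + 5 = 7.543
ΔM = M_A − M_B = 0.909 − (7.543) = -6.634; smaller M is more luminous → Star A.
L ratio = 10^(0.4 |ΔM|) = 10^2.653 = 450.2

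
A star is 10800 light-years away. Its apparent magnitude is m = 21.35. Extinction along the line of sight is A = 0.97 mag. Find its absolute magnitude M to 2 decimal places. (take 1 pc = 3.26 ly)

d = 10800 ly / 3.26 = 3313 pc
5 log₁₀(d/10 pc) = 5 log₁₀(3313) − 5 = 12.601
M = m − 5 log₁₀(d/10) − A = 21.35 − 12.601 − 0.97 = 7.779

M ≈ 7.78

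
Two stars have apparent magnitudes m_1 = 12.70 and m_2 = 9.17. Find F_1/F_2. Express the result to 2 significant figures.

F_1/F_2 ≈ 0.039

Δm = 12.70 − (9.17) = 3.53
Flux ratio = 10^(−0.4 Δm) = 10^(−0.4 × 3.53) = 10^-1.412 = 0.03873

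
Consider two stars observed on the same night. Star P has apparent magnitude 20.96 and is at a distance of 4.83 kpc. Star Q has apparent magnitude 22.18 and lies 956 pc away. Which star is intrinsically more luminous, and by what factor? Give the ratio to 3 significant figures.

Star P is more luminous, by a factor of 78.5.

Star P: d = 4.83 kpc = 4830 pc
Star P: M = m − 5 log₁₀ d + 5 = 20.96 − 5·3.6839 + 5 = 7.540
Star Q: M = m − 5 log₁₀ d + 5 = 22.18 − 5·2.9805 + 5 = 12.278
ΔM = M_P − M_Q = 7.540 − (12.278) = -4.737; smaller M is more luminous → Star P.
L ratio = 10^(0.4 |ΔM|) = 10^1.895 = 78.52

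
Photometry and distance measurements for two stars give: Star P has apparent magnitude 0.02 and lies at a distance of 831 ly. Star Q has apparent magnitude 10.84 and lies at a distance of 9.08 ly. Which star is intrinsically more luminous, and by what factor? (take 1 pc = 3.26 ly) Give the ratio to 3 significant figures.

Star P: d = 831 ly / 3.26 = 254.9 pc
Star P: M = m − 5 log₁₀ d + 5 = 0.02 − 5·2.4064 + 5 = -7.012
Star Q: d = 9.08 ly / 3.26 = 2.785 pc
Star Q: M = m − 5 log₁₀ d + 5 = 10.84 − 5·0.4449 + 5 = 13.616
ΔM = M_P − M_Q = -7.012 − (13.616) = -20.628; smaller M is more luminous → Star P.
L ratio = 10^(0.4 |ΔM|) = 10^8.251 = 1.783×10^8

Star P is more luminous, by a factor of 1.78×10^8.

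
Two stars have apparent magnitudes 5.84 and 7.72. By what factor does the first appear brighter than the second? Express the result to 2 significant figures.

Magnitude difference = -1.88
Flux ratio = 10^(−0.4 Δm) = 10^(−0.4 × -1.88) = 10^0.752 = 5.649

5.6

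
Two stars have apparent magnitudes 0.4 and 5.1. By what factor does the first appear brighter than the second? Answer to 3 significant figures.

75.9

Δm = 0.4 − (5.1) = -4.7
Flux ratio = 10^(−0.4 Δm) = 10^(−0.4 × -4.7) = 10^1.880 = 75.86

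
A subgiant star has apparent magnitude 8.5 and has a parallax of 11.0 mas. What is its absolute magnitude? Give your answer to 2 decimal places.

p = 11.0 mas = 0.0110″ → d = 1/p = 90.91 pc
5 log₁₀(d/10 pc) = 5 log₁₀(90.91) − 5 = 4.793
M = m − 5 log₁₀(d/10) = 8.5 − 4.793 = 3.707

M ≈ 3.71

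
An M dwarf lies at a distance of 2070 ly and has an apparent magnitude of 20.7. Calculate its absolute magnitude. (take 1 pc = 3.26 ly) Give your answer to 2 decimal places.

d = 2070 ly / 3.26 = 635.0 pc
5 log₁₀(d/10 pc) = 5 log₁₀(635.0) − 5 = 9.014
M = m − 5 log₁₀(d/10) = 20.7 − 9.014 = 11.686

M ≈ 11.69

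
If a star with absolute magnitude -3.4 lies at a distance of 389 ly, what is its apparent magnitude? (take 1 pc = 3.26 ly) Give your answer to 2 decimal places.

d = 389 ly / 3.26 = 119.3 pc
m = M + 5 log₁₀ d − 5 = -3.4 + 5·2.0767 − 5 = 1.984

m ≈ 1.98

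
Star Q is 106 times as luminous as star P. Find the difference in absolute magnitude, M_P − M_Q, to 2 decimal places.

M_P − M_Q ≈ 5.06

Pogson: ΔM = −2.5 log₁₀(ratio) = −2.5 log₁₀(106) = −2.5 × 2.0253 = -5.063
Star Q is brighter so has the smaller magnitude: M_P − M_Q is positive.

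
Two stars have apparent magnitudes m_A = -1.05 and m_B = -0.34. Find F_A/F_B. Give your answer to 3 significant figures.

Δm = -1.05 − (-0.34) = -0.71
Flux ratio = 10^(−0.4 Δm) = 10^(−0.4 × -0.71) = 10^0.284 = 1.923

F_A/F_B ≈ 1.92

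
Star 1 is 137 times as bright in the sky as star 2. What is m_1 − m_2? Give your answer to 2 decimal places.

Pogson: Δm = −2.5 log₁₀(ratio) = −2.5 log₁₀(137) = −2.5 × 2.1367 = -5.342
Star 1 is brighter, so it has the smaller magnitude: the difference is negative.

m_1 − m_2 ≈ -5.34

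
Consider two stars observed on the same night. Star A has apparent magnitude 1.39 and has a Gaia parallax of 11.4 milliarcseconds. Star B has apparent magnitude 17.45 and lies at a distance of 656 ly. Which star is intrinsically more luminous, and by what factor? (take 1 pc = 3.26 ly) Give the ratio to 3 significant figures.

Star A: p = 11.4 mas = 0.0114″ → d = 1/p = 87.72 pc
Star A: M = m − 5 log₁₀ d + 5 = 1.39 − 5·1.9431 + 5 = -3.325
Star B: d = 656 ly / 3.26 = 201.2 pc
Star B: M = m − 5 log₁₀ d + 5 = 17.45 − 5·2.3037 + 5 = 10.932
ΔM = M_A − M_B = -3.325 − (10.932) = -14.257; smaller M is more luminous → Star A.
L ratio = 10^(0.4 |ΔM|) = 10^5.703 = 504400

Star A is more luminous, by a factor of 504000.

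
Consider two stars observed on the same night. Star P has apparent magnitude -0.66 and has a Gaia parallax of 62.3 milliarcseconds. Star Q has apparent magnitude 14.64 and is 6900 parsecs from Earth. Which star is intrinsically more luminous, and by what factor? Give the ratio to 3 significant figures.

Star P is more luminous, by a factor of 7.13.

Star P: p = 62.3 mas = 0.0623″ → d = 1/p = 16.05 pc
Star P: M = m − 5 log₁₀ d + 5 = -0.66 − 5·1.2055 + 5 = -1.688
Star Q: M = m − 5 log₁₀ d + 5 = 14.64 − 5·3.8388 + 5 = 0.446
ΔM = M_P − M_Q = -1.688 − (0.446) = -2.133; smaller M is more luminous → Star P.
L ratio = 10^(0.4 |ΔM|) = 10^0.853 = 7.134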